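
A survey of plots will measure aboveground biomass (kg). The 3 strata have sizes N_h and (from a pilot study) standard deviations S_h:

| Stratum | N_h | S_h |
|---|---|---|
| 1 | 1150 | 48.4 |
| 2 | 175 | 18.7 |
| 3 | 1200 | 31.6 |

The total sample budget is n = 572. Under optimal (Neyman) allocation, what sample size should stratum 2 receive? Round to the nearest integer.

19

Neyman allocation: n_h = n · N_h S_h / Σ N_i S_i, with n = 572.
  stratum 1: N_h·S_h = 1150·48.4 = 55660.00
  stratum 2: N_h·S_h = 175·18.7 = 3272.50
  stratum 3: N_h·S_h = 1200·31.6 = 37920.00
Σ N_h S_h = 96852.50
n for stratum 2 = 572·3272.50/96852.50 = 19.327 → 19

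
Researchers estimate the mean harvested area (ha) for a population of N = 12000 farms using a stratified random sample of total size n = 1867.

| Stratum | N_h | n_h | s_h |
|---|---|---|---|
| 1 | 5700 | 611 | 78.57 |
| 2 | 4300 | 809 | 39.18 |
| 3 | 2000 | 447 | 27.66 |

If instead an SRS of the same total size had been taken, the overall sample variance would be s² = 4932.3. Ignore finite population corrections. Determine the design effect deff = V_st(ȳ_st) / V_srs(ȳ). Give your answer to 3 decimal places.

deff ≈ 0.973

V̂(ȳ_st) = Σ W_h² s_h²/n_h, with W_h = N_h/N and N = 12000:
  stratum 1: (5700/12000)²·78.57²/611 = 2.2796
  stratum 2: (4300/12000)²·39.18²/809 = 0.243643
  stratum 3: (2000/12000)²·27.66²/447 = 0.0475438
V_st = 2.57079
V_srs = s²/n = 4932.3/1867 = 2.64183
deff = V_st / V_srs = 2.57079/2.64183 = 0.9731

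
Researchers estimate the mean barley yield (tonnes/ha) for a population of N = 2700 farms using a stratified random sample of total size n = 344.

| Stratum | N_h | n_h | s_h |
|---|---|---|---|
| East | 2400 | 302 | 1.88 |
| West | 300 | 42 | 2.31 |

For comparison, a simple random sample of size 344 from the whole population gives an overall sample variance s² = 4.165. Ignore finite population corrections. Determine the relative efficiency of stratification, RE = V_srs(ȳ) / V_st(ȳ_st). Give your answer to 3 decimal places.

V̂(ȳ_st) = Σ W_h² s_h²/n_h, with W_h = N_h/N and N = 2700:
  stratum East: (2400/2700)²·1.88²/302 = 0.00924706
  stratum West: (300/2700)²·2.31²/42 = 0.00156852
V_st = 0.0108156
V_srs = s²/n = 4.165/344 = 0.0121076
Relative efficiency = V_srs / V_st = 0.0121076/0.0108156 = 1.1195

RE ≈ 1.119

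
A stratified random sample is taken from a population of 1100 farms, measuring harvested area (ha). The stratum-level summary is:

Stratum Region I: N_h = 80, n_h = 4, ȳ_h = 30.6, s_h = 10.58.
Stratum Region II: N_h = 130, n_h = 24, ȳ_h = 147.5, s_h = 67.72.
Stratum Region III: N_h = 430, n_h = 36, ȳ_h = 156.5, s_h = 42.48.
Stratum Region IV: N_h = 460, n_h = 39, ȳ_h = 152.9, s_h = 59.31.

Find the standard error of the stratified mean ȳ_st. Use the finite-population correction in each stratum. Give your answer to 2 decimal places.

V̂(ȳ_st) = Σ W_h² (1 − n_h/N_h) s_h²/n_h, with W_h = N_h/N and N = 1100:
  stratum Region I: (80/1100)²·(1 − 4/80)·10.58²/4 = 0.140614
  stratum Region II: (130/1100)²·(1 − 24/130)·67.72²/24 = 2.17614
  stratum Region III: (430/1100)²·(1 − 36/430)·42.48²/36 = 7.01852
  stratum Region IV: (460/1100)²·(1 − 39/460)·59.31²/39 = 14.436
V̂(ȳ_st) = 23.7712
SE(ȳ_st) = √23.7712 = 4.87558

SE(ȳ_st) ≈ 4.88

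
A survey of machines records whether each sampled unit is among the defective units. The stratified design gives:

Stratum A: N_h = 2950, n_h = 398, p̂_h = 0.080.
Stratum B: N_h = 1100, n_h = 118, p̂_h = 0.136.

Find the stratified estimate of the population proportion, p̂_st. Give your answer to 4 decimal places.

p̂_st ≈ 0.0952

N = 4050; stratum weights W_h = N_h/N.
p̂_st = Σ W_h p̂_h = (2950·0.080 + 1100·0.136)/4050 = 0.09521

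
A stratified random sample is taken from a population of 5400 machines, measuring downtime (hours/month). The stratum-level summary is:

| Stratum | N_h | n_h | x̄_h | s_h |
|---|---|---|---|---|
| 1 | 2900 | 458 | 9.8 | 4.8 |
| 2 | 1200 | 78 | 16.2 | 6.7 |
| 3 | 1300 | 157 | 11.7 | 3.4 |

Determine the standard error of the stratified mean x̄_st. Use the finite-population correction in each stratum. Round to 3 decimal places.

V̂(x̄_st) = Σ W_h² (1 − n_h/N_h) s_h²/n_h, with W_h = N_h/N and N = 5400:
  stratum 1: (2900/5400)²·(1 − 458/2900)·4.8²/458 = 0.0122172
  stratum 2: (1200/5400)²·(1 − 78/1200)·6.7²/78 = 0.0265731
  stratum 3: (1300/5400)²·(1 − 157/1300)·3.4²/157 = 0.00375198
V̂(x̄_st) = 0.0425423
SE(x̄_st) = √0.0425423 = 0.206258

SE(x̄_st) ≈ 0.206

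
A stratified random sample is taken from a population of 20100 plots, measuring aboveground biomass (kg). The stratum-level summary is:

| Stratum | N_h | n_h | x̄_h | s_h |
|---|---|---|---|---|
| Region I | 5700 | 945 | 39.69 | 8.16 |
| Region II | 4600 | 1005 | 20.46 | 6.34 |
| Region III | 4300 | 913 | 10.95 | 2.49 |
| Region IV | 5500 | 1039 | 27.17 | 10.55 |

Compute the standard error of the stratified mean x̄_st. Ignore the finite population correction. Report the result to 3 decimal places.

V̂(x̄_st) = Σ W_h² s_h²/n_h, with W_h = N_h/N and N = 20100:
  stratum Region I: (5700/20100)²·8.16²/945 = 0.00566639
  stratum Region II: (4600/20100)²·6.34²/1005 = 0.00209477
  stratum Region III: (4300/20100)²·2.49²/913 = 0.000310794
  stratum Region IV: (5500/20100)²·10.55²/1039 = 0.00802089
V̂(x̄_st) = 0.0160928
SE(x̄_st) = √0.0160928 = 0.126858

SE(x̄_st) ≈ 0.127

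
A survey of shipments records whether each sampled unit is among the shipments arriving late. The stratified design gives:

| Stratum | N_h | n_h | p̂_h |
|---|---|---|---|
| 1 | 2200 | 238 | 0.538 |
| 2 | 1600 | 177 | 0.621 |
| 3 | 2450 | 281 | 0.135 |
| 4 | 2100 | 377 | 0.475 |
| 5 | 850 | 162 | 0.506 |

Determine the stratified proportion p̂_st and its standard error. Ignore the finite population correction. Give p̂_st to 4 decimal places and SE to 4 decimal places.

p̂_st ≈ 0.4278, SE ≈ 0.0133

N = 9200; stratum weights W_h = N_h/N.
p̂_st = Σ W_h p̂_h = (2200·0.538 + 1600·0.621 + 2450·0.135 + 2100·0.475 + 850·0.506)/9200 = 0.42778
V̂(p̂_st) = Σ W_h² p̂_h(1−p̂_h)/(n_h−1):
  stratum 1: (2200/9200)²·0.538·0.462/237 = 5.99716e-05
  stratum 2: (1600/9200)²·0.621·0.379/176 = 4.04466e-05
  stratum 3: (2450/9200)²·0.135·0.865/280 = 2.95766e-05
  stratum 4: (2100/9200)²·0.475·0.525/376 = 3.45564e-05
  stratum 5: (850/9200)²·0.506·0.494/161 = 1.3253e-05
V̂(p̂_st) = 0.000177804; SE = √V̂ = 0.0133343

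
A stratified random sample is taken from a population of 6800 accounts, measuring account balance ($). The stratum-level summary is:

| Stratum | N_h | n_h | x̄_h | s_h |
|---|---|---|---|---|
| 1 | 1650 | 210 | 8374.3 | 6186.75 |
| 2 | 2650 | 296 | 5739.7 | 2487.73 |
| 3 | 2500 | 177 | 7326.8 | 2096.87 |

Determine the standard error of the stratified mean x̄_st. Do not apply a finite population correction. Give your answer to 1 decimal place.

V̂(x̄_st) = Σ W_h² s_h²/n_h, with W_h = N_h/N and N = 6800:
  stratum 1: (1650/6800)²·6186.75²/210 = 10731.4
  stratum 2: (2650/6800)²·2487.73²/296 = 3175.33
  stratum 3: (2500/6800)²·2096.87²/177 = 3357.62
V̂(x̄_st) = 17264.3
SE(x̄_st) = √17264.3 = 131.394

SE(x̄_st) ≈ 131.4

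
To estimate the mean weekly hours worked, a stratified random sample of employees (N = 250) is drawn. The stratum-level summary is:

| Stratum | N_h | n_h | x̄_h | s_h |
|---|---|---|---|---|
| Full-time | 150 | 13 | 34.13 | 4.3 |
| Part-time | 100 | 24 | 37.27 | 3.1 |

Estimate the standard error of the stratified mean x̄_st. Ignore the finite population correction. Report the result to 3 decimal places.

V̂(x̄_st) = Σ W_h² s_h²/n_h, with W_h = N_h/N and N = 250:
  stratum Full-time: (150/250)²·4.3²/13 = 0.512031
  stratum Part-time: (100/250)²·3.1²/24 = 0.0640667
V̂(x̄_st) = 0.576097
SE(x̄_st) = √0.576097 = 0.759011

SE(x̄_st) ≈ 0.759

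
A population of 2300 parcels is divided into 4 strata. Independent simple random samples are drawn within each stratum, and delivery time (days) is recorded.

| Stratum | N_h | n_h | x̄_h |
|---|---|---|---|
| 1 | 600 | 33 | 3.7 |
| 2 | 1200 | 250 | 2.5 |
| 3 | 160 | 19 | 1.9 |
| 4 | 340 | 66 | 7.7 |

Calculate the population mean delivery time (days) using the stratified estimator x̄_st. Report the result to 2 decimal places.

x̄_st ≈ 3.54

N = Σ N_h = 2300. Stratum weights W_h = N_h/N.
x̄_st = (600·3.7 + 1200·2.5 + 160·1.9 + 340·7.7) / 2300 = 3.5400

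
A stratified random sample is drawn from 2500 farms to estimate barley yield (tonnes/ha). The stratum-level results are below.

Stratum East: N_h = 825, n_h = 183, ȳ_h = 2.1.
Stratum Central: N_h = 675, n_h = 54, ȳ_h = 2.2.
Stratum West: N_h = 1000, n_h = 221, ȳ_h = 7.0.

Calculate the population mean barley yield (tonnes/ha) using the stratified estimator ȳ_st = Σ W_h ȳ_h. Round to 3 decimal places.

N = Σ N_h = 2500. Stratum weights W_h = N_h/N.
ȳ_st = (825·2.1 + 675·2.2 + 1000·7.0) / 2500 = 4.08700

ȳ_st ≈ 4.087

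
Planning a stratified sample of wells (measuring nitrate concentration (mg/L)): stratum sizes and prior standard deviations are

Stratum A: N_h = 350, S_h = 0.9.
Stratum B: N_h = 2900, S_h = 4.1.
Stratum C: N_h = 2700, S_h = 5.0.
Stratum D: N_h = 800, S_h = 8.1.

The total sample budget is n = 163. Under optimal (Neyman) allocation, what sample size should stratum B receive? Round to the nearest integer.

Neyman allocation: n_h = n · N_h S_h / Σ N_i S_i, with n = 163.
  stratum A: N_h·S_h = 350·0.9 = 315.00
  stratum B: N_h·S_h = 2900·4.1 = 11890.00
  stratum C: N_h·S_h = 2700·5.0 = 13500.00
  stratum D: N_h·S_h = 800·8.1 = 6480.00
Σ N_h S_h = 32185.00
n for stratum B = 163·11890.00/32185.00 = 60.217 → 60

60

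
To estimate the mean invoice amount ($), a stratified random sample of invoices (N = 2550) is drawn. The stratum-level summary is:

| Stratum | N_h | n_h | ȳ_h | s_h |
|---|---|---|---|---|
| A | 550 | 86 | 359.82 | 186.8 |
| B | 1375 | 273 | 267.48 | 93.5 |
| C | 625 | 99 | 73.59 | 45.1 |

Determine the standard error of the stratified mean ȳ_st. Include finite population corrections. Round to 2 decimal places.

V̂(ȳ_st) = Σ W_h² (1 − n_h/N_h) s_h²/n_h, with W_h = N_h/N and N = 2550:
  stratum A: (550/2550)²·(1 − 86/550)·186.8²/86 = 15.9241
  stratum B: (1375/2550)²·(1 − 273/1375)·93.5²/273 = 7.46216
  stratum C: (625/2550)²·(1 − 99/625)·45.1²/99 = 1.03873
V̂(ȳ_st) = 24.425
SE(ȳ_st) = √24.425 = 4.94217

SE(ȳ_st) ≈ 4.94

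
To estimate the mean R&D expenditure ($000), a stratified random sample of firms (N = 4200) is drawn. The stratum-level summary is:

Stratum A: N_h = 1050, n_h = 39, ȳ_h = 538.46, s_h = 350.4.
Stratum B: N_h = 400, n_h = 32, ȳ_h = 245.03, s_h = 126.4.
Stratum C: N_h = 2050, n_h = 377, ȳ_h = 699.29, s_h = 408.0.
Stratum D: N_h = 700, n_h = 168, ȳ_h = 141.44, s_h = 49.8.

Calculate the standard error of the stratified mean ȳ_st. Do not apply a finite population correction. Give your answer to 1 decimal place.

SE(ȳ_st) ≈ 17.5

V̂(ȳ_st) = Σ W_h² s_h²/n_h, with W_h = N_h/N and N = 4200:
  stratum A: (1050/4200)²·350.4²/39 = 196.763
  stratum B: (400/4200)²·126.4²/32 = 4.52862
  stratum C: (2050/4200)²·408.0²/377 = 105.193
  stratum D: (700/4200)²·49.8²/168 = 0.41006
V̂(ȳ_st) = 306.895
SE(ȳ_st) = √306.895 = 17.5184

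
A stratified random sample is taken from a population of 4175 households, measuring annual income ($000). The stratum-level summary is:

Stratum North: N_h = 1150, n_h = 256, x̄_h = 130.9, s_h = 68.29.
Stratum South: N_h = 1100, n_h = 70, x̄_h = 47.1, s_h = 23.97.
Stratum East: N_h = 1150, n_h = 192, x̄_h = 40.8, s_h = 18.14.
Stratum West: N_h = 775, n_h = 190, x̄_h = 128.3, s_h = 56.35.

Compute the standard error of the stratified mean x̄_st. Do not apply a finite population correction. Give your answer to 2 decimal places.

V̂(x̄_st) = Σ W_h² s_h²/n_h, with W_h = N_h/N and N = 4175:
  stratum North: (1150/4175)²·68.29²/256 = 1.38216
  stratum South: (1100/4175)²·23.97²/70 = 0.569784
  stratum East: (1150/4175)²·18.14²/192 = 0.130034
  stratum West: (775/4175)²·56.35²/190 = 0.57587
V̂(x̄_st) = 2.65784
SE(x̄_st) = √2.65784 = 1.63029

SE(x̄_st) ≈ 1.63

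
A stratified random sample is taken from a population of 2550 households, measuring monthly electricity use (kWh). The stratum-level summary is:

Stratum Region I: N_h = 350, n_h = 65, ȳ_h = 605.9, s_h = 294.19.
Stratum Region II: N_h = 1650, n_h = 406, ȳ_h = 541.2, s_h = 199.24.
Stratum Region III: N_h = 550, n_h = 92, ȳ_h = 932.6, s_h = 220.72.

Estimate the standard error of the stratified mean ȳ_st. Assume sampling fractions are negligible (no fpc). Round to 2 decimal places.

SE(ȳ_st) ≈ 9.52

V̂(ȳ_st) = Σ W_h² s_h²/n_h, with W_h = N_h/N and N = 2550:
  stratum Region I: (350/2550)²·294.19²/65 = 25.0841
  stratum Region II: (1650/2550)²·199.24²/406 = 40.9369
  stratum Region III: (550/2550)²·220.72²/92 = 24.6343
V̂(ȳ_st) = 90.6553
SE(ȳ_st) = √90.6553 = 9.52131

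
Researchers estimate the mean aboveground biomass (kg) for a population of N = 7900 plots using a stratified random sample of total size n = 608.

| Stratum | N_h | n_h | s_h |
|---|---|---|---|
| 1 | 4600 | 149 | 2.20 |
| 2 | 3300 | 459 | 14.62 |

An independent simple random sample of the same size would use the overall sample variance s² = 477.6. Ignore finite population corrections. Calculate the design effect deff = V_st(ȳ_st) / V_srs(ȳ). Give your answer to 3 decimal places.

deff ≈ 0.117

V̂(ȳ_st) = Σ W_h² s_h²/n_h, with W_h = N_h/N and N = 7900:
  stratum 1: (4600/7900)²·2.20²/149 = 0.0110134
  stratum 2: (3300/7900)²·14.62²/459 = 0.0812561
V_st = 0.0922694
V_srs = s²/n = 477.6/608 = 0.785526
deff = V_st / V_srs = 0.0922694/0.785526 = 0.1175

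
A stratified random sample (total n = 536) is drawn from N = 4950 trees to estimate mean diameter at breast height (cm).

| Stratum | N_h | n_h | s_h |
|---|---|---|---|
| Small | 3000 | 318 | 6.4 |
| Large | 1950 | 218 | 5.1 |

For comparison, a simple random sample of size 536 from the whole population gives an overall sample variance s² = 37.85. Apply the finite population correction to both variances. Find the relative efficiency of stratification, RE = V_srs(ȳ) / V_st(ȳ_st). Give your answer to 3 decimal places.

V̂(ȳ_st) = Σ W_h² (1 − n_h/N_h) s_h²/n_h, with W_h = N_h/N and N = 4950:
  stratum Small: (3000/4950)²·(1 − 318/3000)·6.4²/318 = 0.0422963
  stratum Large: (1950/4950)²·(1 − 218/1950)·5.1²/218 = 0.0164458
V_st = 0.0587421
V_srs = (1 − 536/4950)·37.85/536 = 0.0629692
Relative efficiency = V_srs / V_st = 0.0629692/0.0587421 = 1.0720

RE ≈ 1.072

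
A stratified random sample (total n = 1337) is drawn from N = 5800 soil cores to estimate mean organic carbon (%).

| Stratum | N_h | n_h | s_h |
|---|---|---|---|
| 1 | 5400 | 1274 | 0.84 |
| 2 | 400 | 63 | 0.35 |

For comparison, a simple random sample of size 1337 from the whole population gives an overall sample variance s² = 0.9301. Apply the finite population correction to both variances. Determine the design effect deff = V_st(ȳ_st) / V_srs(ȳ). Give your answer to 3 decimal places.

V̂(ȳ_st) = Σ W_h² (1 − n_h/N_h) s_h²/n_h, with W_h = N_h/N and N = 5800:
  stratum 1: (5400/5800)²·(1 − 1274/5400)·0.84²/1274 = 0.000366823
  stratum 2: (400/5800)²·(1 − 63/400)·0.35²/63 = 7.79165e-06
V_st = 0.000374614
V_srs = (1 − 1337/5800)·0.9301/1337 = 0.0005353
deff = V_st / V_srs = 0.000374614/0.0005353 = 0.6998

deff ≈ 0.700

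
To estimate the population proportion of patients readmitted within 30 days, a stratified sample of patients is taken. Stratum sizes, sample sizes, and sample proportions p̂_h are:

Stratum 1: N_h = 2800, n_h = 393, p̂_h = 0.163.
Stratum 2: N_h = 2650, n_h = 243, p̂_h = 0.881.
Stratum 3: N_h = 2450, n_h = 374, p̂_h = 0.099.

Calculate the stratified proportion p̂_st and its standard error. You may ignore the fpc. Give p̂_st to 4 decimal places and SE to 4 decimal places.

p̂_st ≈ 0.3840, SE ≈ 0.0107

N = 7900; stratum weights W_h = N_h/N.
p̂_st = Σ W_h p̂_h = (2800·0.163 + 2650·0.881 + 2450·0.099)/7900 = 0.38400
V̂(p̂_st) = Σ W_h² p̂_h(1−p̂_h)/(n_h−1):
  stratum 1: (2800/7900)²·0.163·0.837/392 = 4.37209e-05
  stratum 2: (2650/7900)²·0.881·0.119/242 = 4.87467e-05
  stratum 3: (2450/7900)²·0.099·0.901/373 = 2.30001e-05
V̂(p̂_st) = 0.000115468; SE = √V̂ = 0.0107456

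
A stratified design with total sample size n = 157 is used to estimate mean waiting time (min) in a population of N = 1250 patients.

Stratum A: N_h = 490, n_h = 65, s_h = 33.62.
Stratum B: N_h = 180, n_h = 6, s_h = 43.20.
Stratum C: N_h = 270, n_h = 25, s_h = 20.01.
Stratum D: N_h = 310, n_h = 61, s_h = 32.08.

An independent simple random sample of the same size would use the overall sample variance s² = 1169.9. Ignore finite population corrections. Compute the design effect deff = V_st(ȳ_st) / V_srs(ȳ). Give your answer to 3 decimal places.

deff ≈ 1.464

V̂(ȳ_st) = Σ W_h² s_h²/n_h, with W_h = N_h/N and N = 1250:
  stratum A: (490/1250)²·33.62²/65 = 2.67211
  stratum B: (180/1250)²·43.20²/6 = 6.44973
  stratum C: (270/1250)²·20.01²/25 = 0.747243
  stratum D: (310/1250)²·32.08²/61 = 1.03763
V_st = 10.9067
V_srs = s²/n = 1169.9/157 = 7.45159
deff = V_st / V_srs = 10.9067/7.45159 = 1.4637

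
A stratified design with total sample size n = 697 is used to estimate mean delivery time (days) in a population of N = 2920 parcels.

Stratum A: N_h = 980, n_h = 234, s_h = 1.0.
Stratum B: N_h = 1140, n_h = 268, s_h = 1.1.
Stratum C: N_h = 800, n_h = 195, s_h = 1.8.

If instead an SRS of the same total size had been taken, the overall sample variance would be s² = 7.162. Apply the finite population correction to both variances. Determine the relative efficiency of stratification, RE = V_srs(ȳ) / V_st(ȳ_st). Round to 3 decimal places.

RE ≈ 4.261

V̂(ȳ_st) = Σ W_h² (1 − n_h/N_h) s_h²/n_h, with W_h = N_h/N and N = 2920:
  stratum A: (980/2920)²·(1 − 234/980)·1.0²/234 = 0.000366424
  stratum B: (1140/2920)²·(1 − 268/1140)·1.1²/268 = 0.000526388
  stratum C: (800/2920)²·(1 − 195/800)·1.8²/195 = 0.00094317
V_st = 0.00183598
V_srs = (1 − 697/2920)·7.162/697 = 0.00782273
Relative efficiency = V_srs / V_st = 0.00782273/0.00183598 = 4.2608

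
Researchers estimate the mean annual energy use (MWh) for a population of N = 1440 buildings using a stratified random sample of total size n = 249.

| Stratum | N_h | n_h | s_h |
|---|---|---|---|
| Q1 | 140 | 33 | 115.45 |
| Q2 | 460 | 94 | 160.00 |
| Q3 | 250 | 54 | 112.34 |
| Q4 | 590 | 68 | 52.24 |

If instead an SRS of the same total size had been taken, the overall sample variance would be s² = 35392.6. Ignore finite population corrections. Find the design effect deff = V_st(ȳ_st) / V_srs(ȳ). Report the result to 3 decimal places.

V̂(ȳ_st) = Σ W_h² s_h²/n_h, with W_h = N_h/N and N = 1440:
  stratum Q1: (140/1440)²·115.45²/33 = 3.81773
  stratum Q2: (460/1440)²·160.00²/94 = 27.7909
  stratum Q3: (250/1440)²·112.34²/54 = 7.04417
  stratum Q4: (590/1440)²·52.24²/68 = 6.73715
V_st = 45.39
V_srs = s²/n = 35392.6/249 = 142.139
deff = V_st / V_srs = 45.39/142.139 = 0.3193

deff ≈ 0.319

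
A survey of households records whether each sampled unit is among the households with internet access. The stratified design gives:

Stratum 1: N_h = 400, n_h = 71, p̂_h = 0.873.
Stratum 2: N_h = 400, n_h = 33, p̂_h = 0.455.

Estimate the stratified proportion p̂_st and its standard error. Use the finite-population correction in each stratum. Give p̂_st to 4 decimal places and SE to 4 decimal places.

N = 800; stratum weights W_h = N_h/N.
p̂_st = Σ W_h p̂_h = (400·0.873 + 400·0.455)/800 = 0.66400
V̂(p̂_st) = Σ W_h² (1 − n_h/N_h) p̂_h(1−p̂_h)/(n_h−1):
  stratum 1: (400/800)²·(1 − 71/400)·0.873·0.127/70 = 0.000325684
  stratum 2: (400/800)²·(1 − 33/400)·0.455·0.545/32 = 0.00177748
V̂(p̂_st) = 0.00210316; SE = √V̂ = 0.0458602

p̂_st ≈ 0.6640, SE ≈ 0.0459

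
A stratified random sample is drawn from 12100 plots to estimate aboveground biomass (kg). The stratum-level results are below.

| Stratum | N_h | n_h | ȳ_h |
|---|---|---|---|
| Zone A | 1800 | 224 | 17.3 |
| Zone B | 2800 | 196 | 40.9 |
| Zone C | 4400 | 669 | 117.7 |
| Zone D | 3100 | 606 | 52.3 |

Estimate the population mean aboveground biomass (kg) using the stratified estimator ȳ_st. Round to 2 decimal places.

ȳ_st ≈ 68.24

N = Σ N_h = 12100. Stratum weights W_h = N_h/N.
ȳ_st = (1800·17.3 + 2800·40.9 + 4400·117.7 + 3100·52.3) / 12100 = 68.2372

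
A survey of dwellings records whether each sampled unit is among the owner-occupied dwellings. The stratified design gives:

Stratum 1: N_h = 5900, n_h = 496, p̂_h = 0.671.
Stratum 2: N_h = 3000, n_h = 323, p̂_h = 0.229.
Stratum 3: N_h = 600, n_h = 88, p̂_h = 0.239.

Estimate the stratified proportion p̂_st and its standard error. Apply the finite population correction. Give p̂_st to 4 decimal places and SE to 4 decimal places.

p̂_st ≈ 0.5041, SE ≈ 0.0146

N = 9500; stratum weights W_h = N_h/N.
p̂_st = Σ W_h p̂_h = (5900·0.671 + 3000·0.229 + 600·0.239)/9500 = 0.50414
V̂(p̂_st) = Σ W_h² (1 − n_h/N_h) p̂_h(1−p̂_h)/(n_h−1):
  stratum 1: (5900/9500)²·(1 − 496/5900)·0.671·0.329/495 = 0.000157555
  stratum 2: (3000/9500)²·(1 − 323/3000)·0.229·0.771/322 = 4.87929e-05
  stratum 3: (600/9500)²·(1 − 88/600)·0.239·0.761/87 = 7.11602e-06
V̂(p̂_st) = 0.000213464; SE = √V̂ = 0.0146104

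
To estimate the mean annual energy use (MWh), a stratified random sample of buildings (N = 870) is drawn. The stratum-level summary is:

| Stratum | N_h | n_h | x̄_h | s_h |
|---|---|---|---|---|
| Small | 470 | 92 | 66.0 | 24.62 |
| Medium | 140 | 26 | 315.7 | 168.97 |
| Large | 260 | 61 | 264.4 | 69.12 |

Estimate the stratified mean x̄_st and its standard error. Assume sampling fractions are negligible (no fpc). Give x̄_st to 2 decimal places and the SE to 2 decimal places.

x̄_st = Σ W_h x̄_h = (470·66.0 + 140·315.7 + 260·264.4)/870 = 165.47356
V̂(x̄_st) = Σ W_h² s_h²/n_h, with W_h = N_h/N and N = 870:
  stratum Small: (470/870)²·24.62²/92 = 1.92285
  stratum Medium: (140/870)²·168.97²/26 = 28.4357
  stratum Large: (260/870)²·69.12²/61 = 6.99497
V̂(x̄_st) = 37.3535
SE(x̄_st) = √37.3535 = 6.11175

x̄_st ≈ 165.47, SE ≈ 6.11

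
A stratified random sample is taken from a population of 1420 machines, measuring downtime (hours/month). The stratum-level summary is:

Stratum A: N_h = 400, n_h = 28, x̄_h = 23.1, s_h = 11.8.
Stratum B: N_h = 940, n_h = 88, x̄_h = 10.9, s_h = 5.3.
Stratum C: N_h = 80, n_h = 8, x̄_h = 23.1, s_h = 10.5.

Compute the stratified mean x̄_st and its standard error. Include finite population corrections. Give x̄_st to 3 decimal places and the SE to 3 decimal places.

x̄_st ≈ 15.024, SE ≈ 0.730

x̄_st = Σ W_h x̄_h = (400·23.1 + 940·10.9 + 80·23.1)/1420 = 15.02394
V̂(x̄_st) = Σ W_h² (1 − n_h/N_h) s_h²/n_h, with W_h = N_h/N and N = 1420:
  stratum A: (400/1420)²·(1 − 28/400)·11.8²/28 = 0.366971
  stratum B: (940/1420)²·(1 − 88/940)·5.3²/88 = 0.126783
  stratum C: (80/1420)²·(1 − 8/80)·10.5²/8 = 0.0393672
V̂(x̄_st) = 0.533121
SE(x̄_st) = √0.533121 = 0.730152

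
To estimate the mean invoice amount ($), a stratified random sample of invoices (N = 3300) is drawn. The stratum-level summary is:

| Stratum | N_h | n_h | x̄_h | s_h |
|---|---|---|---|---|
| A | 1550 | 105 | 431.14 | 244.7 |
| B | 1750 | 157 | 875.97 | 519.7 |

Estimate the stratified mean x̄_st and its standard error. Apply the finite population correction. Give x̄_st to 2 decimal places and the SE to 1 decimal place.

x̄_st ≈ 667.03, SE ≈ 23.6

x̄_st = Σ W_h x̄_h = (1550·431.14 + 1750·875.97)/3300 = 667.03470
V̂(x̄_st) = Σ W_h² (1 − n_h/N_h) s_h²/n_h, with W_h = N_h/N and N = 3300:
  stratum A: (1550/3300)²·(1 − 105/1550)·244.7²/105 = 117.287
  stratum B: (1750/3300)²·(1 − 157/1750)·519.7²/157 = 440.384
V̂(x̄_st) = 557.671
SE(x̄_st) = √557.671 = 23.6151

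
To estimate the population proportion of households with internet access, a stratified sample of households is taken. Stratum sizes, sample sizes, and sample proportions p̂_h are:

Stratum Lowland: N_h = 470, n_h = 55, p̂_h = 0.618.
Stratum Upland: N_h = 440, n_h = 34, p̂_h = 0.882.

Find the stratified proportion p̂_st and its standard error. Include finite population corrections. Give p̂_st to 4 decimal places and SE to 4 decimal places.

N = 910; stratum weights W_h = N_h/N.
p̂_st = Σ W_h p̂_h = (470·0.618 + 440·0.882)/910 = 0.74565
V̂(p̂_st) = Σ W_h² (1 − n_h/N_h) p̂_h(1−p̂_h)/(n_h−1):
  stratum Lowland: (470/910)²·(1 − 55/470)·0.618·0.382/54 = 0.00102972
  stratum Upland: (440/910)²·(1 − 34/440)·0.882·0.118/33 = 0.00068035
V̂(p̂_st) = 0.00171008; SE = √V̂ = 0.0413531

p̂_st ≈ 0.7456, SE ≈ 0.0414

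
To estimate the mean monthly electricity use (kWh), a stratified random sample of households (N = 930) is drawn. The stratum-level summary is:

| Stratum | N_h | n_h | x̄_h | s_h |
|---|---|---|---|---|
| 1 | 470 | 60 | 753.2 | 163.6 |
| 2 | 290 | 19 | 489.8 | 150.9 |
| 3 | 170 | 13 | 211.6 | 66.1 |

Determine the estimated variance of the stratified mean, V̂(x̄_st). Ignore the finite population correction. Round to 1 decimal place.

V̂(x̄_st) ≈ 241.7

V̂(x̄_st) = Σ W_h² s_h²/n_h, with W_h = N_h/N and N = 930:
  stratum 1: (470/930)²·163.6²/60 = 113.932
  stratum 2: (290/930)²·150.9²/19 = 116.535
  stratum 3: (170/930)²·66.1²/13 = 11.2303
V̂(x̄_st) = 241.697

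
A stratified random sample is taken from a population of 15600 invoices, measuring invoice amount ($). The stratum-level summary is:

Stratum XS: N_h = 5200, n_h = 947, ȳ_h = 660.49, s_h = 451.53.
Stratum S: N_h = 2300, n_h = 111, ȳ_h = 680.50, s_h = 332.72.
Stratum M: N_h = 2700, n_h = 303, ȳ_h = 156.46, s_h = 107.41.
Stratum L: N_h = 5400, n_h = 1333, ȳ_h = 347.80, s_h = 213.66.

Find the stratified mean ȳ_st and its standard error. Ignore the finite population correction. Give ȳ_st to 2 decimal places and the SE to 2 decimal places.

ȳ_st = Σ W_h ȳ_h = (5200·660.49 + 2300·680.50 + 2700·156.46 + 5400·347.80)/15600 = 467.96538
V̂(ȳ_st) = Σ W_h² s_h²/n_h, with W_h = N_h/N and N = 15600:
  stratum XS: (5200/15600)²·451.53²/947 = 23.9211
  stratum S: (2300/15600)²·332.72²/111 = 21.6791
  stratum M: (2700/15600)²·107.41²/303 = 1.14058
  stratum L: (5400/15600)²·213.66²/1333 = 4.1035
V̂(ȳ_st) = 50.8443
SE(ȳ_st) = √50.8443 = 7.13052

ȳ_st ≈ 467.97, SE ≈ 7.13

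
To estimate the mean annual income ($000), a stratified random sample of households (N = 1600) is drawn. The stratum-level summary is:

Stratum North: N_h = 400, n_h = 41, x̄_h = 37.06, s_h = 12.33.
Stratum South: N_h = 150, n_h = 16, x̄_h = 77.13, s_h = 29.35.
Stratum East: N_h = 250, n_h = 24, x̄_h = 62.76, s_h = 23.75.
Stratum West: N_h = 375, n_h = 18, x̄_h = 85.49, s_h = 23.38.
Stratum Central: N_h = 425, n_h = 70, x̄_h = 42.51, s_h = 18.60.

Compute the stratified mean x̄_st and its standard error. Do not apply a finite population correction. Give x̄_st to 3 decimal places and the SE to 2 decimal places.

x̄_st ≈ 57.631, SE ≈ 1.82

x̄_st = Σ W_h x̄_h = (400·37.06 + 150·77.13 + 250·62.76 + 375·85.49 + 425·42.51)/1600 = 57.63063
V̂(x̄_st) = Σ W_h² s_h²/n_h, with W_h = N_h/N and N = 1600:
  stratum North: (400/1600)²·12.33²/41 = 0.231751
  stratum South: (150/1600)²·29.35²/16 = 0.473194
  stratum East: (250/1600)²·23.75²/24 = 0.573794
  stratum West: (375/1600)²·23.38²/18 = 1.66817
  stratum Central: (425/1600)²·18.60²/70 = 0.348711
V̂(x̄_st) = 3.29562
SE(x̄_st) = √3.29562 = 1.81538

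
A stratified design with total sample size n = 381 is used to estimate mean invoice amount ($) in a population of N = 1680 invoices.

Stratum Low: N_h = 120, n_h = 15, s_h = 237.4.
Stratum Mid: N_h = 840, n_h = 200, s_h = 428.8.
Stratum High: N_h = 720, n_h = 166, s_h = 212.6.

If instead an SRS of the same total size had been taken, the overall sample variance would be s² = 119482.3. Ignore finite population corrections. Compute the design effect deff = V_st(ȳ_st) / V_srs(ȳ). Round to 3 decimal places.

deff ≈ 0.953

V̂(ȳ_st) = Σ W_h² s_h²/n_h, with W_h = N_h/N and N = 1680:
  stratum Low: (120/1680)²·237.4²/15 = 19.1696
  stratum Mid: (840/1680)²·428.8²/200 = 229.837
  stratum High: (720/1680)²·212.6²/166 = 50.0109
V_st = 299.017
V_srs = s²/n = 119482.3/381 = 313.602
deff = V_st / V_srs = 299.017/313.602 = 0.9535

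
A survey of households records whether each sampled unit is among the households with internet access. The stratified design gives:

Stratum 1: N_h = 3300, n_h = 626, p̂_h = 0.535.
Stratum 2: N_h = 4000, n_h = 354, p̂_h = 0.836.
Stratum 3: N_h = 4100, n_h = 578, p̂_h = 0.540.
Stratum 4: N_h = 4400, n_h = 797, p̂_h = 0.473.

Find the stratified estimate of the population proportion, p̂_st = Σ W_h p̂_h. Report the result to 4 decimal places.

N = 15800; stratum weights W_h = N_h/N.
p̂_st = Σ W_h p̂_h = (3300·0.535 + 4000·0.836 + 4100·0.540 + 4400·0.473)/15800 = 0.59523

p̂_st ≈ 0.5952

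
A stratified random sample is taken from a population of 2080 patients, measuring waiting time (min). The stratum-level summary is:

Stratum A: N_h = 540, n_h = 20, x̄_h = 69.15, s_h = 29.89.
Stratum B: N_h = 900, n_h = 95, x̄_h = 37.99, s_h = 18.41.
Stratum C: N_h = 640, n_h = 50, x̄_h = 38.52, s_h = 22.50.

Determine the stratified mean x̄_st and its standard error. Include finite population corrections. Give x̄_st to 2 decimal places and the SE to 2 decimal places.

x̄_st = Σ W_h x̄_h = (540·69.15 + 900·37.99 + 640·38.52)/2080 = 46.24269
V̂(x̄_st) = Σ W_h² (1 − n_h/N_h) s_h²/n_h, with W_h = N_h/N and N = 2080:
  stratum A: (540/2080)²·(1 − 20/540)·29.89²/20 = 2.89929
  stratum B: (900/2080)²·(1 − 95/900)·18.41²/95 = 0.597442
  stratum C: (640/2080)²·(1 − 50/640)·22.50²/50 = 0.883691
V̂(x̄_st) = 4.38043
SE(x̄_st) = √4.38043 = 2.09295

x̄_st ≈ 46.24, SE ≈ 2.09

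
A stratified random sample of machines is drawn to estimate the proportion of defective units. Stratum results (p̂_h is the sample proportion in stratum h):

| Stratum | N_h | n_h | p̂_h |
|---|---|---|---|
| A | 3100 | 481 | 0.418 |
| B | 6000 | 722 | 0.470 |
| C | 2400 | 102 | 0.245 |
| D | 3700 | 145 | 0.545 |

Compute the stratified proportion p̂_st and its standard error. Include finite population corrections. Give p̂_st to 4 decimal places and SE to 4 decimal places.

p̂_st ≈ 0.4421, SE ≈ 0.0144

N = 15200; stratum weights W_h = N_h/N.
p̂_st = Σ W_h p̂_h = (3100·0.418 + 6000·0.470 + 2400·0.245 + 3700·0.545)/15200 = 0.44212
V̂(p̂_st) = Σ W_h² (1 − n_h/N_h) p̂_h(1−p̂_h)/(n_h−1):
  stratum A: (3100/15200)²·(1 − 481/3100)·0.418·0.582/480 = 1.78102e-05
  stratum B: (6000/15200)²·(1 − 722/6000)·0.470·0.530/721 = 4.73557e-05
  stratum C: (2400/15200)²·(1 − 102/2400)·0.245·0.755/101 = 4.37186e-05
  stratum D: (3700/15200)²·(1 − 145/3700)·0.545·0.455/144 = 9.80392e-05
V̂(p̂_st) = 0.000206924; SE = √V̂ = 0.0143848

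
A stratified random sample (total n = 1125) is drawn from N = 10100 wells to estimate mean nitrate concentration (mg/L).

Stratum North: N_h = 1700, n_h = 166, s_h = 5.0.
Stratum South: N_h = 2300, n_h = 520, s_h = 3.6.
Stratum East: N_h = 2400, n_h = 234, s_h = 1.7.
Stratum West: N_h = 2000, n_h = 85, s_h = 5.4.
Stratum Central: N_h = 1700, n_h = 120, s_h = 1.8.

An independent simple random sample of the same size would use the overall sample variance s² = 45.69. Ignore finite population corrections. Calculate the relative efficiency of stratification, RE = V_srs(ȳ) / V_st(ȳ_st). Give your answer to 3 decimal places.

V̂(ȳ_st) = Σ W_h² s_h²/n_h, with W_h = N_h/N and N = 10100:
  stratum North: (1700/10100)²·5.0²/166 = 0.00426665
  stratum South: (2300/10100)²·3.6²/520 = 0.00129245
  stratum East: (2400/10100)²·1.7²/234 = 0.000697368
  stratum West: (2000/10100)²·5.4²/85 = 0.013452
  stratum Central: (1700/10100)²·1.8²/120 = 0.000764925
V_st = 0.0204734
V_srs = s²/n = 45.69/1125 = 0.0406133
Relative efficiency = V_srs / V_st = 0.0406133/0.0204734 = 1.9837

RE ≈ 1.984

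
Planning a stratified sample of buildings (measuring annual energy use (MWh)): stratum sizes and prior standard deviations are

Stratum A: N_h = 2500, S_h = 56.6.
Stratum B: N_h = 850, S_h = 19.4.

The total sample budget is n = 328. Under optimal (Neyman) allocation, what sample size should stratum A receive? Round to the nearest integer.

294

Neyman allocation: n_h = n · N_h S_h / Σ N_i S_i, with n = 328.
  stratum A: N_h·S_h = 2500·56.6 = 141500.00
  stratum B: N_h·S_h = 850·19.4 = 16490.00
Σ N_h S_h = 157990.00
n for stratum A = 328·141500.00/157990.00 = 293.765 → 294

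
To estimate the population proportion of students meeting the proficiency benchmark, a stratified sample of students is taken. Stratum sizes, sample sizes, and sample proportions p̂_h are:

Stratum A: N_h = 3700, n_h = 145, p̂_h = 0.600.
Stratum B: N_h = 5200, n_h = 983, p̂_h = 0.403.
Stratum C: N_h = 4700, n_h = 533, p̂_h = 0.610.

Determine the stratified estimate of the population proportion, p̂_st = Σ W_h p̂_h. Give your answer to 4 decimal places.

N = 13600; stratum weights W_h = N_h/N.
p̂_st = Σ W_h p̂_h = (3700·0.600 + 5200·0.403 + 4700·0.610)/13600 = 0.52813

p̂_st ≈ 0.5281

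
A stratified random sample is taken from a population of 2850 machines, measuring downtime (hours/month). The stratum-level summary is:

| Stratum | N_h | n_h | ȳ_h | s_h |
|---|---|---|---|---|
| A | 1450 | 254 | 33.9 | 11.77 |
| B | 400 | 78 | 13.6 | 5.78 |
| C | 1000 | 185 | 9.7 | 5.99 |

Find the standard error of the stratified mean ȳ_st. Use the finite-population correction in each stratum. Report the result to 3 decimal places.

V̂(ȳ_st) = Σ W_h² (1 − n_h/N_h) s_h²/n_h, with W_h = N_h/N and N = 2850:
  stratum A: (1450/2850)²·(1 − 254/1450)·11.77²/254 = 0.116447
  stratum B: (400/2850)²·(1 − 78/400)·5.78²/78 = 0.00679184
  stratum C: (1000/2850)²·(1 − 185/1000)·5.99²/185 = 0.0194603
V̂(ȳ_st) = 0.142699
SE(ȳ_st) = √0.142699 = 0.377756

SE(ȳ_st) ≈ 0.378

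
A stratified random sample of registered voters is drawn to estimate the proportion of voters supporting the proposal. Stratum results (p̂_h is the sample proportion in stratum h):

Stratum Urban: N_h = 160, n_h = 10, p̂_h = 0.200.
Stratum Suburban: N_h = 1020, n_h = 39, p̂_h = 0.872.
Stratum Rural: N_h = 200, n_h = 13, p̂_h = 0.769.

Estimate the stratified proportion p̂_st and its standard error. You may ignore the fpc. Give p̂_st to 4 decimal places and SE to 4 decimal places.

N = 1380; stratum weights W_h = N_h/N.
p̂_st = Σ W_h p̂_h = (160·0.200 + 1020·0.872 + 200·0.769)/1380 = 0.77916
V̂(p̂_st) = Σ W_h² p̂_h(1−p̂_h)/(n_h−1):
  stratum Urban: (160/1380)²·0.200·0.800/9 = 0.000238979
  stratum Suburban: (1020/1380)²·0.872·0.128/38 = 0.00160467
  stratum Rural: (200/1380)²·0.769·0.231/12 = 0.000310927
V̂(p̂_st) = 0.00215457; SE = √V̂ = 0.0464174

p̂_st ≈ 0.7792, SE ≈ 0.0464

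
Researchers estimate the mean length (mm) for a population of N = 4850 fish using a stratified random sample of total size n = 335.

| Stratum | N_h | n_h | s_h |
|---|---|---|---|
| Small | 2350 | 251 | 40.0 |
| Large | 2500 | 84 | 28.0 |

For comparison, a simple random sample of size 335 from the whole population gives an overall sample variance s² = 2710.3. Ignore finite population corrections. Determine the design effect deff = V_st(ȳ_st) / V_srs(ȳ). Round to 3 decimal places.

V̂(ȳ_st) = Σ W_h² s_h²/n_h, with W_h = N_h/N and N = 4850:
  stratum Small: (2350/4850)²·40.0²/251 = 1.49658
  stratum Large: (2500/4850)²·28.0²/84 = 2.4799
V_st = 3.97647
V_srs = s²/n = 2710.3/335 = 8.09045
deff = V_st / V_srs = 3.97647/8.09045 = 0.4915

deff ≈ 0.492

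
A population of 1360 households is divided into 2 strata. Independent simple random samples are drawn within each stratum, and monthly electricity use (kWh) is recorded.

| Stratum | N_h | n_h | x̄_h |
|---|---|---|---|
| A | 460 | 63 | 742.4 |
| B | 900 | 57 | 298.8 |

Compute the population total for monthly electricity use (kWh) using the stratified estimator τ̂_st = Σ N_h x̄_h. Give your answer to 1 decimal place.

τ̂_st ≈ 610424.0

τ̂_st = Σ N_h x̄_h = 460·742.4 + 900·298.8 = 610424.0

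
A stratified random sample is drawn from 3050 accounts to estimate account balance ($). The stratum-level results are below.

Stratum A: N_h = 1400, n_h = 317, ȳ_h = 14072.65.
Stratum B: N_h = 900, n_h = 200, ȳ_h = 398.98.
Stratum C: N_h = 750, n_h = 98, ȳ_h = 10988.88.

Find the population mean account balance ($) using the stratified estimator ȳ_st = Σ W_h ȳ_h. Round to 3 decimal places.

N = Σ N_h = 3050. Stratum weights W_h = N_h/N.
ȳ_st = (1400·14072.65 + 900·398.98 + 750·10988.88) / 3050 = 9279.49246

ȳ_st ≈ 9279.492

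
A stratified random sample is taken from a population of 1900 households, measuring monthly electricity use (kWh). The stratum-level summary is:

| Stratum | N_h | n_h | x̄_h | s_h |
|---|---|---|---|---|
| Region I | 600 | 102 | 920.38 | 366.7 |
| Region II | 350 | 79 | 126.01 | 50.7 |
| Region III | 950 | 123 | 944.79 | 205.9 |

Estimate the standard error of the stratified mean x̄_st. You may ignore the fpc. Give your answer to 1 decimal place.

V̂(x̄_st) = Σ W_h² s_h²/n_h, with W_h = N_h/N and N = 1900:
  stratum Region I: (600/1900)²·366.7²/102 = 131.467
  stratum Region II: (350/1900)²·50.7²/79 = 1.10412
  stratum Region III: (950/1900)²·205.9²/123 = 86.1683
V̂(x̄_st) = 218.739
SE(x̄_st) = √218.739 = 14.7898

SE(x̄_st) ≈ 14.8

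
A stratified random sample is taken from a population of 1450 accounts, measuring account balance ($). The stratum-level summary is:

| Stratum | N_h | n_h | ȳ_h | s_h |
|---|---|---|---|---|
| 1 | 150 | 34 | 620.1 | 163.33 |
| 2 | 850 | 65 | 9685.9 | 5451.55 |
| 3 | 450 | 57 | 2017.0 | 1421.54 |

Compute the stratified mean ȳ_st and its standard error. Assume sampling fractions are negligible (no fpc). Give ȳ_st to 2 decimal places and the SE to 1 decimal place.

ȳ_st ≈ 6368.06, SE ≈ 400.7

ȳ_st = Σ W_h ȳ_h = (150·620.1 + 850·9685.9 + 450·2017.0)/1450 = 6368.05517
V̂(ȳ_st) = Σ W_h² s_h²/n_h, with W_h = N_h/N and N = 1450:
  stratum 1: (150/1450)²·163.33²/34 = 8.39652
  stratum 2: (850/1450)²·5451.55²/65 = 157119
  stratum 3: (450/1450)²·1421.54²/57 = 3414.54
V̂(ȳ_st) = 160542
SE(ȳ_st) = √160542 = 400.677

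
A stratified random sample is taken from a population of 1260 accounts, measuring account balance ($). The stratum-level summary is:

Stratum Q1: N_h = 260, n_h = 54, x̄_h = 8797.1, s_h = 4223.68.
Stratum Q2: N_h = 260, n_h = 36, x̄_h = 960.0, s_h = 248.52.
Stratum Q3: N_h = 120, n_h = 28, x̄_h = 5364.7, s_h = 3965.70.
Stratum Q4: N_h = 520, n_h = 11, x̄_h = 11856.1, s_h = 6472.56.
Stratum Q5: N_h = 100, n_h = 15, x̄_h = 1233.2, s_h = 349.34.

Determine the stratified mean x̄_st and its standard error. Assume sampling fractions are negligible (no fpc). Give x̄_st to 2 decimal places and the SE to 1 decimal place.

x̄_st ≈ 7515.16, SE ≈ 817.3

x̄_st = Σ W_h x̄_h = (260·8797.1 + 260·960.0 + 120·5364.7 + 520·11856.1 + 100·1233.2)/1260 = 7515.16032
V̂(x̄_st) = Σ W_h² s_h²/n_h, with W_h = N_h/N and N = 1260:
  stratum Q1: (260/1260)²·4223.68²/54 = 14066.8
  stratum Q2: (260/1260)²·248.52²/36 = 73.0509
  stratum Q3: (120/1260)²·3965.70²/28 = 5094.52
  stratum Q4: (520/1260)²·6472.56²/11 = 648672
  stratum Q5: (100/1260)²·349.34²/15 = 51.2465
V̂(x̄_st) = 667957
SE(x̄_st) = √667957 = 817.287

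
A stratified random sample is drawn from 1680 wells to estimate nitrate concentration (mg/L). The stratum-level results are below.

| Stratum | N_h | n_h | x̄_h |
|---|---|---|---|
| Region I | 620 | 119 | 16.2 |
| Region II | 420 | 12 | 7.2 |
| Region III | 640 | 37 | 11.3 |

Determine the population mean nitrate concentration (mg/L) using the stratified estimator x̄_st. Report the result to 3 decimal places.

N = Σ N_h = 1680. Stratum weights W_h = N_h/N.
x̄_st = (620·16.2 + 420·7.2 + 640·11.3) / 1680 = 12.08333

x̄_st ≈ 12.083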